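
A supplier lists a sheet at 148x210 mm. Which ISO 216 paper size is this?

A5 (148 × 210 mm)

Aspect ratio 210/148 ≈ 1.419 — close to the ISO √2 ≈ 1.414.
In the A-series (A0 area = 1 m²): A5 = 148 × 210 mm.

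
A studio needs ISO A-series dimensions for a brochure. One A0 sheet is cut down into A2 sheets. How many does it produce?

Each ISO step halves the sheet: 1 × A0 → 2 × A1 → 4 × A2
From A0 to A2 is 2 halving steps: 2^2 = 4.

4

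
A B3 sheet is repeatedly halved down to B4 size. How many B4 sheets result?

Each ISO step halves the sheet: 1 × B3 → 2 × B4
From B3 to B4 is 1 halving step: 2^1 = 2.

2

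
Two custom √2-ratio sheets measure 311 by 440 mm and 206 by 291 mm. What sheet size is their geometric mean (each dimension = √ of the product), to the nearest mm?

Short side: √(311 · 206) = √64066 ≈ 253.1 → 253 mm
Long side: √(440 · 291) = √128040 ≈ 357.8 → 358 mm

253 × 358 mm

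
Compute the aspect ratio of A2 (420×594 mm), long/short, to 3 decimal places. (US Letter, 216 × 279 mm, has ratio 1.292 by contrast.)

1.414

594 / 420 = 1.414
Matches √2 ≈ 1.414 — the ISO 216 defining ratio.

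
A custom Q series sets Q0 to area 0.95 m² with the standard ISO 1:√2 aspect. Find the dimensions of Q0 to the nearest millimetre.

Let the short side be w mm. Then w · w√2 = 0.95 m² = 950,000 mm².
w² = 950,000/√2, so w ≈ 819.6 mm; long side = w√2 ≈ 1159.1 mm.

820 × 1159 mm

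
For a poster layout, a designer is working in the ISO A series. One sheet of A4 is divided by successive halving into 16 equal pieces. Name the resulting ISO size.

16 = 2^4, so 4 halving steps.
A4 → A5 → … → A8 after 4 steps.

A8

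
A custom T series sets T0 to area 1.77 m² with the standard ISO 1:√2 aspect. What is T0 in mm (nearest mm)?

Let the short side be w mm. Then w · w√2 = 1.77 m² = 1,770,000 mm².
w² = 1,770,000/√2, so w ≈ 1118.7 mm; long side = w√2 ≈ 1582.1 mm.

1119 × 1582 mm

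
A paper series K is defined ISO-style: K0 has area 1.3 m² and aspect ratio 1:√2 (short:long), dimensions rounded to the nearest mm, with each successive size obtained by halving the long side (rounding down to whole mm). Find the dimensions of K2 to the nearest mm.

479 × 678 mm

Let K0's short side be w mm. w · w√2 = 1.3 m² = 1,300,000 mm², so w ≈ 958.8 mm and w√2 ≈ 1355.9 mm → K0 = 959 × 1356 mm.
K1: ⌊1356/2⌋ × 959 = 678 × 959 mm
K2: ⌊959/2⌋ × 678 = 479 × 678 mm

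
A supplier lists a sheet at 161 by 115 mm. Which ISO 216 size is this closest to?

Aspect ratio 161/115 ≈ 1.400 — close to the ISO √2 ≈ 1.414.
In the C-series (envelope sizes, between A and B): C6 = 114 × 162 mm.
Off by 2 mm total — nearest standard size.

C6 (114 × 162 mm)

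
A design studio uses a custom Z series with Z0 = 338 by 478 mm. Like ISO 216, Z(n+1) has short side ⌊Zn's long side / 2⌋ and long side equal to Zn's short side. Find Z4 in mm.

84 × 119 mm

Z1: ⌊478/2⌋ × 338 = 239 × 338 mm
Z2: ⌊338/2⌋ × 239 = 169 × 239 mm
Z3: ⌊239/2⌋ × 169 = 119 × 169 mm
Z4: ⌊169/2⌋ × 119 = 84 × 119 mm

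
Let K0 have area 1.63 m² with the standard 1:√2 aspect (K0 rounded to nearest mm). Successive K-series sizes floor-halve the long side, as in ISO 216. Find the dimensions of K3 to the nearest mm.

Let K0's short side be w mm. w · w√2 = 1.63 m² = 1,630,000 mm², so w ≈ 1073.6 mm and w√2 ≈ 1518.3 mm → K0 = 1074 × 1518 mm.
K1: ⌊1518/2⌋ × 1074 = 759 × 1074 mm
K2: ⌊1074/2⌋ × 759 = 537 × 759 mm
K3: ⌊759/2⌋ × 537 = 379 × 537 mm

379 × 537 mm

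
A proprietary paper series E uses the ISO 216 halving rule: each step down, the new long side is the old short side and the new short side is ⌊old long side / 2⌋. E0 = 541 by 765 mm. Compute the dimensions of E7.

47 × 67 mm

E1 = 382 × 541 mm (from E0 by 1 halving).
E2: ⌊541/2⌋ × 382 = 270 × 382 mm
E3: ⌊382/2⌋ × 270 = 191 × 270 mm
E4: ⌊270/2⌋ × 191 = 135 × 191 mm
E5: ⌊191/2⌋ × 135 = 95 × 135 mm
E6: ⌊135/2⌋ × 95 = 67 × 95 mm
E7: ⌊95/2⌋ × 67 = 47 × 67 mm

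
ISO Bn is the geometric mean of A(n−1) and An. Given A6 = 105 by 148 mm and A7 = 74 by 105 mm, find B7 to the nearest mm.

88 × 125 mm

Short side: √(105 · 74) = √7770 ≈ 88.1 → 88 mm
Long side: √(148 · 105) = √15540 ≈ 124.7 → 125 mm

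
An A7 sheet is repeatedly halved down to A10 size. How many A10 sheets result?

Each ISO step halves the sheet: 1 × A7 → 2 × A8 → 4 × A9 → 8 × A10
From A7 to A10 is 3 halving steps: 2^3 = 8.

8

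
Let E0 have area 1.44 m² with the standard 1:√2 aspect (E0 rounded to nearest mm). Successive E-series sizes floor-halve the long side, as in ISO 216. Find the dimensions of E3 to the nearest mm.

Let E0's short side be w mm. w · w√2 = 1.44 m² = 1,440,000 mm², so w ≈ 1009.1 mm and w√2 ≈ 1427.0 mm → E0 = 1009 × 1427 mm.
E1: ⌊1427/2⌋ × 1009 = 713 × 1009 mm
E2: ⌊1009/2⌋ × 713 = 504 × 713 mm
E3: ⌊713/2⌋ × 504 = 356 × 504 mm

356 × 504 mm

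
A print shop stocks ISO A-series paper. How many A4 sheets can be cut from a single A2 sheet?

4

Each ISO step halves the sheet: 1 × A2 → 2 × A3 → 4 × A4
From A2 to A4 is 2 halving steps: 2^2 = 4.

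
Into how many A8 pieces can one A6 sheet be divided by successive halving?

4

Each ISO step halves the sheet: 1 × A6 → 2 × A7 → 4 × A8
From A6 to A8 is 2 halving steps: 2^2 = 4.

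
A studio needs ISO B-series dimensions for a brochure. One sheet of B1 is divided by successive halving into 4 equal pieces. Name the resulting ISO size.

B3

4 = 2^2, so 2 halving steps.
B1 → B2 → … → B3 after 2 steps.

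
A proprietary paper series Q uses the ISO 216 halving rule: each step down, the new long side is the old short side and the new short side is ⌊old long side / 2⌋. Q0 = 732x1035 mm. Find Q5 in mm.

129 × 183 mm

Q1 = 517 × 732 mm (from Q0 by 1 halving).
Q2: ⌊732/2⌋ × 517 = 366 × 517 mm
Q3: ⌊517/2⌋ × 366 = 258 × 366 mm
Q4: ⌊366/2⌋ × 258 = 183 × 258 mm
Q5: ⌊258/2⌋ × 183 = 129 × 183 mm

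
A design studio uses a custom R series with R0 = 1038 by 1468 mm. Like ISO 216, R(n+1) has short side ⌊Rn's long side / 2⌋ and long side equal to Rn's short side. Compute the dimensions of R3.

367 × 519 mm

R1 = 734 × 1038 mm (from R0 by 1 halving).
R2: ⌊1038/2⌋ × 734 = 519 × 734 mm
R3: ⌊734/2⌋ × 519 = 367 × 519 mm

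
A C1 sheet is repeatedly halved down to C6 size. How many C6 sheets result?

32

Each ISO step halves the sheet: 1 × C1 → 2 × C2 → 4 × C3 → 8 × C4 → …
From C1 to C6 is 5 halving steps: 2^5 = 32.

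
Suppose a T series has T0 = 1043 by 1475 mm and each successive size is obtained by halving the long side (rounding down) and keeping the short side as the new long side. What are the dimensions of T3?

368 × 521 mm

T1: ⌊1475/2⌋ × 1043 = 737 × 1043 mm
T2: ⌊1043/2⌋ × 737 = 521 × 737 mm
T3: ⌊737/2⌋ × 521 = 368 × 521 mm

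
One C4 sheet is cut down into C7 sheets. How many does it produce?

Each ISO step halves the sheet: 1 × C4 → 2 × C5 → 4 × C6 → 8 × C7
From C4 to C7 is 3 halving steps: 2^3 = 8.

8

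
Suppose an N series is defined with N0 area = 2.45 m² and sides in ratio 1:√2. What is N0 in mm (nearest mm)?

Let the short side be w mm. Then w · w√2 = 2.45 m² = 2,450,000 mm².
w² = 2,450,000/√2, so w ≈ 1316.2 mm; long side = w√2 ≈ 1861.4 mm.

1316 × 1861 mm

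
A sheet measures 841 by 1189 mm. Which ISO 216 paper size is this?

A0 (841 × 1189 mm)

Aspect ratio 1189/841 ≈ 1.414 — close to the ISO √2 ≈ 1.414.
In the A-series (A0 area = 1 m²): A0 = 841 × 1189 mm.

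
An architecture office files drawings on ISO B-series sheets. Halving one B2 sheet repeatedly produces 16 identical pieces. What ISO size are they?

16 = 2^4, so 4 halving steps.
B2 → B3 → … → B6 after 4 steps.

B6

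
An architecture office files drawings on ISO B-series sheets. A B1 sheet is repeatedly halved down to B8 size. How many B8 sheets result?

Each ISO step halves the sheet: 1 × B1 → 2 × B2 → 4 × B3 → 8 × B4 → …
From B1 to B8 is 7 halving steps: 2^7 = 128.

128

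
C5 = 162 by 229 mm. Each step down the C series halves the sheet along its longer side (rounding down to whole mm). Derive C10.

C6: ⌊229/2⌋ × 162 = 114 × 162 mm
C7: ⌊162/2⌋ × 114 = 81 × 114 mm
C8: ⌊114/2⌋ × 81 = 57 × 81 mm
C9: ⌊81/2⌋ × 57 = 40 × 57 mm
C10: ⌊57/2⌋ × 40 = 28 × 40 mm

28 × 40 mm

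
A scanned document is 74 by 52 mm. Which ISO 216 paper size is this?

A8 (52 × 74 mm)

Aspect ratio 74/52 ≈ 1.423 — close to the ISO √2 ≈ 1.414.
In the A-series (A0 area = 1 m²): A8 = 52 × 74 mm.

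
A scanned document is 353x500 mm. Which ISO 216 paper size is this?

B3 (353 × 500 mm)

Aspect ratio 500/353 ≈ 1.416 — close to the ISO √2 ≈ 1.414.
In the B-series (B0 = 1000 × 1414 mm): B3 = 353 × 500 mm.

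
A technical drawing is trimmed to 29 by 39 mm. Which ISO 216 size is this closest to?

C10 (28 × 40 mm)

Aspect ratio 39/29 ≈ 1.345 (ISO target is √2 ≈ 1.414).
In the C-series (envelope sizes, between A and B): C10 = 28 × 40 mm.
Off by 2 mm total — nearest standard size.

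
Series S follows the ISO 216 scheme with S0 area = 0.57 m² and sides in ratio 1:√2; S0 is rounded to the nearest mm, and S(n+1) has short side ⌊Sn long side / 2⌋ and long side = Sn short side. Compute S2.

Let S0's short side be w mm. w · w√2 = 0.57 m² = 570,000 mm², so w ≈ 634.9 mm and w√2 ≈ 897.8 mm → S0 = 635 × 898 mm.
S1: ⌊898/2⌋ × 635 = 449 × 635 mm
S2: ⌊635/2⌋ × 449 = 317 × 449 mm

317 × 449 mm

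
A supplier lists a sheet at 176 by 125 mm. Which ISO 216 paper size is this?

B6 (125 × 176 mm)

Aspect ratio 176/125 ≈ 1.408 — close to the ISO √2 ≈ 1.414.
In the B-series (B0 = 1000 × 1414 mm): B6 = 125 × 176 mm.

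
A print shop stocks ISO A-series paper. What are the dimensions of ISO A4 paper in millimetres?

210 × 297 mm

A0 = 841 × 1189 mm (A0 has area 1 m², aspect 1:√2).
A1: ⌊1189/2⌋ × 841 = 594 × 841 mm
A2: ⌊841/2⌋ × 594 = 420 × 594 mm
A3: ⌊594/2⌋ × 420 = 297 × 420 mm
A4: ⌊420/2⌋ × 297 = 210 × 297 mm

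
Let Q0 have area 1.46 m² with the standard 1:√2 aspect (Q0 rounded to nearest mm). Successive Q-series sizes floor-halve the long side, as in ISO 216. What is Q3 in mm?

Let Q0's short side be w mm. w · w√2 = 1.46 m² = 1,460,000 mm², so w ≈ 1016.1 mm and w√2 ≈ 1436.9 mm → Q0 = 1016 × 1437 mm.
Q1: ⌊1437/2⌋ × 1016 = 718 × 1016 mm
Q2: ⌊1016/2⌋ × 718 = 508 × 718 mm
Q3: ⌊718/2⌋ × 508 = 359 × 508 mm

359 × 508 mm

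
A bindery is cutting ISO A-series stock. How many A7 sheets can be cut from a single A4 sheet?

Each ISO step halves the sheet: 1 × A4 → 2 × A5 → 4 × A6 → 8 × A7
From A4 to A7 is 3 halving steps: 2^3 = 8.

8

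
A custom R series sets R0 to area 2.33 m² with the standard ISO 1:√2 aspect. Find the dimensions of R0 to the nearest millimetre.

1284 × 1815 mm

Let the short side be w mm. Then w · w√2 = 2.33 m² = 2,330,000 mm².
w² = 2,330,000/√2, so w ≈ 1283.6 mm; long side = w√2 ≈ 1815.2 mm.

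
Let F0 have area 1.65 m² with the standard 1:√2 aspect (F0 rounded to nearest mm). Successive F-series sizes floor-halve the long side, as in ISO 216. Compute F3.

Let F0's short side be w mm. w · w√2 = 1.65 m² = 1,650,000 mm², so w ≈ 1080.2 mm and w√2 ≈ 1527.6 mm → F0 = 1080 × 1528 mm.
F1: ⌊1528/2⌋ × 1080 = 764 × 1080 mm
F2: ⌊1080/2⌋ × 764 = 540 × 764 mm
F3: ⌊764/2⌋ × 540 = 382 × 540 mm

382 × 540 mm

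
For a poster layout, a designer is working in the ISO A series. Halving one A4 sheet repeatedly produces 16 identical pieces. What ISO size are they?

16 = 2^4, so 4 halving steps.
A4 → A5 → … → A8 after 4 steps.

A8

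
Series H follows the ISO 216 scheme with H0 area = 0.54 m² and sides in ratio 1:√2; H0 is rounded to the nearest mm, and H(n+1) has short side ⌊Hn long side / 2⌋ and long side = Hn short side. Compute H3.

Let H0's short side be w mm. w · w√2 = 0.54 m² = 540,000 mm², so w ≈ 617.9 mm and w√2 ≈ 873.9 mm → H0 = 618 × 874 mm.
H1: ⌊874/2⌋ × 618 = 437 × 618 mm
H2: ⌊618/2⌋ × 437 = 309 × 437 mm
H3: ⌊437/2⌋ × 309 = 218 × 309 mm

218 × 309 mm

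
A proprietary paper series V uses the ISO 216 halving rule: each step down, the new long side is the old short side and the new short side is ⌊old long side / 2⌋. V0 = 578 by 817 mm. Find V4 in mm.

V1: ⌊817/2⌋ × 578 = 408 × 578 mm
V2: ⌊578/2⌋ × 408 = 289 × 408 mm
V3: ⌊408/2⌋ × 289 = 204 × 289 mm
V4: ⌊289/2⌋ × 204 = 144 × 204 mm

144 × 204 mm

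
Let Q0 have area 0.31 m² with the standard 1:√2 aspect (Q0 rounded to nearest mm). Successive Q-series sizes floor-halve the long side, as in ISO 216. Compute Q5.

82 × 117 mm

Let Q0's short side be w mm. w · w√2 = 0.31 m² = 310,000 mm², so w ≈ 468.2 mm and w√2 ≈ 662.1 mm → Q0 = 468 × 662 mm.
Q1: ⌊662/2⌋ × 468 = 331 × 468 mm
Q2: ⌊468/2⌋ × 331 = 234 × 331 mm
Q3: ⌊331/2⌋ × 234 = 165 × 234 mm
Q4: ⌊234/2⌋ × 165 = 117 × 165 mm
Q5: ⌊165/2⌋ × 117 = 82 × 117 mm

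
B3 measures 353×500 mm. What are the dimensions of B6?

B4: ⌊500/2⌋ × 353 = 250 × 353 mm
B5: ⌊353/2⌋ × 250 = 176 × 250 mm
B6: ⌊250/2⌋ × 176 = 125 × 176 mm

125 × 176 mm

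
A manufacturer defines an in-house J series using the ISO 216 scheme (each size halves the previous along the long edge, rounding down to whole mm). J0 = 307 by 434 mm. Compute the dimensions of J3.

J1 = 217 × 307 mm (from J0 by 1 halving).
J2: ⌊307/2⌋ × 217 = 153 × 217 mm
J3: ⌊217/2⌋ × 153 = 108 × 153 mm

108 × 153 mm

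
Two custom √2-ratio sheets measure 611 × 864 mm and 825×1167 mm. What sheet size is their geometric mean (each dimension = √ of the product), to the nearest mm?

710 × 1004 mm

Short side: √(611 · 825) = √504075 ≈ 710.0 → 710 mm
Long side: √(864 · 1167) = √1008288 ≈ 1004.1 → 1004 mm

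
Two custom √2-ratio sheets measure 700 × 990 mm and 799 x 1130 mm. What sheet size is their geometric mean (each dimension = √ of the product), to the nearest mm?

Short side: √(700 · 799) = √559300 ≈ 747.9 → 748 mm
Long side: √(990 · 1130) = √1118700 ≈ 1057.7 → 1058 mm

748 × 1058 mm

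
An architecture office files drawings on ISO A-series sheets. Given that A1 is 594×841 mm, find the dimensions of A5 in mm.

A2: ⌊841/2⌋ × 594 = 420 × 594 mm
A3: ⌊594/2⌋ × 420 = 297 × 420 mm
A4: ⌊420/2⌋ × 297 = 210 × 297 mm
A5: ⌊297/2⌋ × 210 = 148 × 210 mm

148 × 210 mm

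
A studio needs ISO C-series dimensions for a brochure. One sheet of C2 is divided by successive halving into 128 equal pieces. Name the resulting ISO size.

C9

128 = 2^7, so 7 halving steps.
C2 → C3 → … → C9 after 7 steps.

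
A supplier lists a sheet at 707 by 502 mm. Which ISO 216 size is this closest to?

B2 (500 × 707 mm)

Aspect ratio 707/502 ≈ 1.408 — close to the ISO √2 ≈ 1.414.
In the B-series (B0 = 1000 × 1414 mm): B2 = 500 × 707 mm.
Off by 2 mm total — nearest standard size.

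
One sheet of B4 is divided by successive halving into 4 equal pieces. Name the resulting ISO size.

4 = 2^2, so 2 halving steps.
B4 → B5 → … → B6 after 2 steps.

B6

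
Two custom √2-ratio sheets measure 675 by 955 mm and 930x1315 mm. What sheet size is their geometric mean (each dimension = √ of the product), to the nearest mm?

Short side: √(675 · 930) = √627750 ≈ 792.3 → 792 mm
Long side: √(955 · 1315) = √1255825 ≈ 1120.6 → 1121 mm

792 × 1121 mm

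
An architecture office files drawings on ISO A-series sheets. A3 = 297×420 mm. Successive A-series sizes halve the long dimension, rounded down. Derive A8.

52 × 74 mm

A4: ⌊420/2⌋ × 297 = 210 × 297 mm
A5: ⌊297/2⌋ × 210 = 148 × 210 mm
A6: ⌊210/2⌋ × 148 = 105 × 148 mm
A7: ⌊148/2⌋ × 105 = 74 × 105 mm
A8: ⌊105/2⌋ × 74 = 52 × 74 mm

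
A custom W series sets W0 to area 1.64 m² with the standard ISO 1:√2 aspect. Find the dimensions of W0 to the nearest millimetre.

1077 × 1523 mm

Let the short side be w mm. Then w · w√2 = 1.64 m² = 1,640,000 mm².
w² = 1,640,000/√2, so w ≈ 1076.9 mm; long side = w√2 ≈ 1522.9 mm.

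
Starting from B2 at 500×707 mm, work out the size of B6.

B3: ⌊707/2⌋ × 500 = 353 × 500 mm
B4: ⌊500/2⌋ × 353 = 250 × 353 mm
B5: ⌊353/2⌋ × 250 = 176 × 250 mm
B6: ⌊250/2⌋ × 176 = 125 × 176 mm

125 × 176 mm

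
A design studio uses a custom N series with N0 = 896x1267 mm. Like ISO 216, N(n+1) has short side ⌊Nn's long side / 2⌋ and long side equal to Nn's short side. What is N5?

N1: ⌊1267/2⌋ × 896 = 633 × 896 mm
N2: ⌊896/2⌋ × 633 = 448 × 633 mm
N3: ⌊633/2⌋ × 448 = 316 × 448 mm
N4: ⌊448/2⌋ × 316 = 224 × 316 mm
N5: ⌊316/2⌋ × 224 = 158 × 224 mm

158 × 224 mm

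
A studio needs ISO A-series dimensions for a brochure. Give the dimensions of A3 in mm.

297 × 420 mm

A0 = 841 × 1189 mm (A0 has area 1 m², aspect 1:√2).
A1: ⌊1189/2⌋ × 841 = 594 × 841 mm
A2: ⌊841/2⌋ × 594 = 420 × 594 mm
A3: ⌊594/2⌋ × 420 = 297 × 420 mm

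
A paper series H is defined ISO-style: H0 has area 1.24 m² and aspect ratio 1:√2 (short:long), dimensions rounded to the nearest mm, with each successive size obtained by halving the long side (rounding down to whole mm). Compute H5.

165 × 234 mm

Let H0's short side be w mm. w · w√2 = 1.24 m² = 1,240,000 mm², so w ≈ 936.4 mm and w√2 ≈ 1324.2 mm → H0 = 936 × 1324 mm.
H1: ⌊1324/2⌋ × 936 = 662 × 936 mm
H2: ⌊936/2⌋ × 662 = 468 × 662 mm
H3: ⌊662/2⌋ × 468 = 331 × 468 mm
H4: ⌊468/2⌋ × 331 = 234 × 331 mm
H5: ⌊331/2⌋ × 234 = 165 × 234 mm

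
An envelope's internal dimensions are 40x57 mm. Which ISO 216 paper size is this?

C9 (40 × 57 mm)

Aspect ratio 57/40 ≈ 1.425 — close to the ISO √2 ≈ 1.414.
In the C-series (envelope sizes, between A and B): C9 = 40 × 57 mm.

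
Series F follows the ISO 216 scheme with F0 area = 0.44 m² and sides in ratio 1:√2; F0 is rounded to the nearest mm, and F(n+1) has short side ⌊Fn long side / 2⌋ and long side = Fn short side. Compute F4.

Let F0's short side be w mm. w · w√2 = 0.44 m² = 440,000 mm², so w ≈ 557.8 mm and w√2 ≈ 788.8 mm → F0 = 558 × 789 mm.
F1: ⌊789/2⌋ × 558 = 394 × 558 mm
F2: ⌊558/2⌋ × 394 = 279 × 394 mm
F3: ⌊394/2⌋ × 279 = 197 × 279 mm
F4: ⌊279/2⌋ × 197 = 139 × 197 mm

139 × 197 mm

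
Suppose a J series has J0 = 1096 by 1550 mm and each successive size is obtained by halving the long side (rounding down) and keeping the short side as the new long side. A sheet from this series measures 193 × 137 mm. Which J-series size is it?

J6

J0: 1096 × 1550 mm
J1: 775 × 1096 mm
J2: 548 × 775 mm
J3: 387 × 548 mm
J4: 274 × 387 mm
J5: 193 × 274 mm
J6: 137 × 193 mm
J7: 96 × 137 mm
→ matches J6.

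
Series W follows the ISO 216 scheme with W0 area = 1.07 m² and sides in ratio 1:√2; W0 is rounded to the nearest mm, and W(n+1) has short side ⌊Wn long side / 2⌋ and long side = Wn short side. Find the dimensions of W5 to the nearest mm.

Let W0's short side be w mm. w · w√2 = 1.07 m² = 1,070,000 mm², so w ≈ 869.8 mm and w√2 ≈ 1230.1 mm → W0 = 870 × 1230 mm.
W1: ⌊1230/2⌋ × 870 = 615 × 870 mm
W2: ⌊870/2⌋ × 615 = 435 × 615 mm
W3: ⌊615/2⌋ × 435 = 307 × 435 mm
W4: ⌊435/2⌋ × 307 = 217 × 307 mm
W5: ⌊307/2⌋ × 217 = 153 × 217 mm

153 × 217 mm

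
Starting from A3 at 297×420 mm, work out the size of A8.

A4: ⌊420/2⌋ × 297 = 210 × 297 mm
A5: ⌊297/2⌋ × 210 = 148 × 210 mm
A6: ⌊210/2⌋ × 148 = 105 × 148 mm
A7: ⌊148/2⌋ × 105 = 74 × 105 mm
A8: ⌊105/2⌋ × 74 = 52 × 74 mm

52 × 74 mm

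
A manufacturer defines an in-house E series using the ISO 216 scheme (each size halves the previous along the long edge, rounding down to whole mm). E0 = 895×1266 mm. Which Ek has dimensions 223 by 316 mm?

E4

E0: 895 × 1266 mm
E1: 633 × 895 mm
E2: 447 × 633 mm
E3: 316 × 447 mm
E4: 223 × 316 mm
E5: 158 × 223 mm
→ matches E4.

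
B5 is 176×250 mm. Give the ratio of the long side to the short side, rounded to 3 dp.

250 / 176 = 1.420
ISO 216 targets √2 ≈ 1.414; the +0.006 deviation is from mm rounding.

1.420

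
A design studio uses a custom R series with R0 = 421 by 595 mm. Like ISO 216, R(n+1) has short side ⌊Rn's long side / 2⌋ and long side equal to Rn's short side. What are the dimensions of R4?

R1: ⌊595/2⌋ × 421 = 297 × 421 mm
R2: ⌊421/2⌋ × 297 = 210 × 297 mm
R3: ⌊297/2⌋ × 210 = 148 × 210 mm
R4: ⌊210/2⌋ × 148 = 105 × 148 mm

105 × 148 mm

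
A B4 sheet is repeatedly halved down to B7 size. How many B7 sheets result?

Each ISO step halves the sheet: 1 × B4 → 2 × B5 → 4 × B6 → 8 × B7
From B4 to B7 is 3 halving steps: 2^3 = 8.

8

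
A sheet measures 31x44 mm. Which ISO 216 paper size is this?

Aspect ratio 44/31 ≈ 1.419 — close to the ISO √2 ≈ 1.414.
In the B-series (B0 = 1000 × 1414 mm): B10 = 31 × 44 mm.

B10 (31 × 44 mm)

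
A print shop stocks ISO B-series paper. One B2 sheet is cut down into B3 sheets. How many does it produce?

2

B2 = 500 × 707 mm; B3 = 353 × 500 mm.
Each halving step doubles the count; 1 step from B2 to B3.
2^1 = 2.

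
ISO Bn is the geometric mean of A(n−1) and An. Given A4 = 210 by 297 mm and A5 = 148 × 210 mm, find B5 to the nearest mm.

176 × 250 mm

Short side: √(210 · 148) = √31080 ≈ 176.3 → 176 mm
Long side: √(297 · 210) = √62370 ≈ 249.7 → 250 mm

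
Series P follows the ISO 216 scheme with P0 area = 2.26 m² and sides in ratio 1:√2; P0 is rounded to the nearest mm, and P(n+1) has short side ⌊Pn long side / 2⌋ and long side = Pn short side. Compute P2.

632 × 894 mm

Let P0's short side be w mm. w · w√2 = 2.26 m² = 2,260,000 mm², so w ≈ 1264.1 mm and w√2 ≈ 1787.8 mm → P0 = 1264 × 1788 mm.
P1: ⌊1788/2⌋ × 1264 = 894 × 1264 mm
P2: ⌊1264/2⌋ × 894 = 632 × 894 mm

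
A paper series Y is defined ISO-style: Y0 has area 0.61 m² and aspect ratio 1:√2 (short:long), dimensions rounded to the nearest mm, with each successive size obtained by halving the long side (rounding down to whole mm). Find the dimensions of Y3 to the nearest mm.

232 × 328 mm

Let Y0's short side be w mm. w · w√2 = 0.61 m² = 610,000 mm², so w ≈ 656.8 mm and w√2 ≈ 928.8 mm → Y0 = 657 × 929 mm.
Y1: ⌊929/2⌋ × 657 = 464 × 657 mm
Y2: ⌊657/2⌋ × 464 = 328 × 464 mm
Y3: ⌊464/2⌋ × 328 = 232 × 328 mm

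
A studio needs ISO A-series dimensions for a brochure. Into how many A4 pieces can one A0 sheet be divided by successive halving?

A0 = 841 × 1189 mm; A4 = 210 × 297 mm.
Each halving step doubles the count; 4 steps from A0 to A4.
2^4 = 16.

16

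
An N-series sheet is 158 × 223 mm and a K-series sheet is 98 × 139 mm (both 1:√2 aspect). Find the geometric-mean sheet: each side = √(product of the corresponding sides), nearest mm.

124 × 176 mm

Short side: √(158 · 98) = √15484 ≈ 124.4 → 124 mm
Long side: √(223 · 139) = √30997 ≈ 176.1 → 176 mm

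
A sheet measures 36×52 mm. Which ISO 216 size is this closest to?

Aspect ratio 52/36 ≈ 1.444 (ISO target is √2 ≈ 1.414).
In the A-series (A0 area = 1 m²): A9 = 37 × 52 mm.
Off by 1 mm total — nearest standard size.

A9 (37 × 52 mm)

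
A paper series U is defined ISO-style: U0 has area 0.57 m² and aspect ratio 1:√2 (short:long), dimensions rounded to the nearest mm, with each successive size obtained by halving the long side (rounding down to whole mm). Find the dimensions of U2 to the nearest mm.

317 × 449 mm

Let U0's short side be w mm. w · w√2 = 0.57 m² = 570,000 mm², so w ≈ 634.9 mm and w√2 ≈ 897.8 mm → U0 = 635 × 898 mm.
U1: ⌊898/2⌋ × 635 = 449 × 635 mm
U2: ⌊635/2⌋ × 449 = 317 × 449 mm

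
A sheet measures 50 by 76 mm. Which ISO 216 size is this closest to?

A8 (52 × 74 mm)

Aspect ratio 76/50 ≈ 1.520 (ISO target is √2 ≈ 1.414).
In the A-series (A0 area = 1 m²): A8 = 52 × 74 mm.
Off by 4 mm total — nearest standard size.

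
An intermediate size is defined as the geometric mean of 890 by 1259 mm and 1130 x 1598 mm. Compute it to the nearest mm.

1003 × 1418 mm

Short side: √(890 · 1130) = √1005700 ≈ 1002.8 → 1003 mm
Long side: √(1259 · 1598) = √2011882 ≈ 1418.4 → 1418 mm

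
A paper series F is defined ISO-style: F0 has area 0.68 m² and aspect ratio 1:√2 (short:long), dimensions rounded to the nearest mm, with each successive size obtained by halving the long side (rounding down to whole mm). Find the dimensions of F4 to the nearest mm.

173 × 245 mm

Let F0's short side be w mm. w · w√2 = 0.68 m² = 680,000 mm², so w ≈ 693.4 mm and w√2 ≈ 980.6 mm → F0 = 693 × 981 mm.
F1: ⌊981/2⌋ × 693 = 490 × 693 mm
F2: ⌊693/2⌋ × 490 = 346 × 490 mm
F3: ⌊490/2⌋ × 346 = 245 × 346 mm
F4: ⌊346/2⌋ × 245 = 173 × 245 mm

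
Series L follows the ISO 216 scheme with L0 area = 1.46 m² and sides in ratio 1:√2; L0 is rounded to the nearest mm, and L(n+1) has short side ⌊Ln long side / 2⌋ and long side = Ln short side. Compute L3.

Let L0's short side be w mm. w · w√2 = 1.46 m² = 1,460,000 mm², so w ≈ 1016.1 mm and w√2 ≈ 1436.9 mm → L0 = 1016 × 1437 mm.
L1: ⌊1437/2⌋ × 1016 = 718 × 1016 mm
L2: ⌊1016/2⌋ × 718 = 508 × 718 mm
L3: ⌊718/2⌋ × 508 = 359 × 508 mm

359 × 508 mm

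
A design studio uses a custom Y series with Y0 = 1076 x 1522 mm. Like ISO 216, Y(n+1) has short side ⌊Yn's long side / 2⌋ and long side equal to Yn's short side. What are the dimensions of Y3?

380 × 538 mm

Y1: ⌊1522/2⌋ × 1076 = 761 × 1076 mm
Y2: ⌊1076/2⌋ × 761 = 538 × 761 mm
Y3: ⌊761/2⌋ × 538 = 380 × 538 mm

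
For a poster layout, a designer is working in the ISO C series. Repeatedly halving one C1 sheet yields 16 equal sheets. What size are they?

C5

16 = 2^4, so 4 halving steps.
C1 → C2 → … → C5 after 4 steps.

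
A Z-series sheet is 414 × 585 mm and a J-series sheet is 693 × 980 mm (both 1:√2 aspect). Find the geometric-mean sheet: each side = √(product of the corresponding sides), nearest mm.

Short side: √(414 · 693) = √286902 ≈ 535.6 → 536 mm
Long side: √(585 · 980) = √573300 ≈ 757.2 → 757 mm

536 × 757 mm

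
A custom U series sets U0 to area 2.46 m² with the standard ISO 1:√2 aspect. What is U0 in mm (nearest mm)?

Let the short side be w mm. Then w · w√2 = 2.46 m² = 2,460,000 mm².
w² = 2,460,000/√2, so w ≈ 1318.9 mm; long side = w√2 ≈ 1865.2 mm.

1319 × 1865 mm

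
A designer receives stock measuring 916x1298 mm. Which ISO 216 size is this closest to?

C0 (917 × 1297 mm)

Aspect ratio 1298/916 ≈ 1.417 — close to the ISO √2 ≈ 1.414.
In the C-series (envelope sizes, between A and B): C0 = 917 × 1297 mm.
Off by 2 mm total — nearest standard size.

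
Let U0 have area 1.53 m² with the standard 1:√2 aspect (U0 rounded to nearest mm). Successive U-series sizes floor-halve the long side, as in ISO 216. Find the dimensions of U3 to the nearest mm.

367 × 520 mm

Let U0's short side be w mm. w · w√2 = 1.53 m² = 1,530,000 mm², so w ≈ 1040.1 mm and w√2 ≈ 1471.0 mm → U0 = 1040 × 1471 mm.
U1: ⌊1471/2⌋ × 1040 = 735 × 1040 mm
U2: ⌊1040/2⌋ × 735 = 520 × 735 mm
U3: ⌊735/2⌋ × 520 = 367 × 520 mm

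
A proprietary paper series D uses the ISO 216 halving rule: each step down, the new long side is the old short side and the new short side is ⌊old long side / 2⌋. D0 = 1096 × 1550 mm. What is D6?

137 × 193 mm

D1: ⌊1550/2⌋ × 1096 = 775 × 1096 mm
D2: ⌊1096/2⌋ × 775 = 548 × 775 mm
D3: ⌊775/2⌋ × 548 = 387 × 548 mm
D4: ⌊548/2⌋ × 387 = 274 × 387 mm
D5: ⌊387/2⌋ × 274 = 193 × 274 mm
D6: ⌊274/2⌋ × 193 = 137 × 193 mm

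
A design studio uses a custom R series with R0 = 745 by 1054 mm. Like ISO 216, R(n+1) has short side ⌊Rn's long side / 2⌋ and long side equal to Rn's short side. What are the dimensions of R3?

263 × 372 mm

R1 = 527 × 745 mm (from R0 by 1 halving).
R2: ⌊745/2⌋ × 527 = 372 × 527 mm
R3: ⌊527/2⌋ × 372 = 263 × 372 mm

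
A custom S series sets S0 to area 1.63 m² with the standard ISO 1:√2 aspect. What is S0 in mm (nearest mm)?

1074 × 1518 mm

Let the short side be w mm. Then w · w√2 = 1.63 m² = 1,630,000 mm².
w² = 1,630,000/√2, so w ≈ 1073.6 mm; long side = w√2 ≈ 1518.3 mm.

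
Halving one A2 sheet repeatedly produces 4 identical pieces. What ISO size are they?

4 = 2^2, so 2 halving steps.
A2 → A3 → … → A4 after 2 steps.

A4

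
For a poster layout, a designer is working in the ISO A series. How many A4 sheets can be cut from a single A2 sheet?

A2 = 420 × 594 mm; A4 = 210 × 297 mm.
Each halving step doubles the count; 2 steps from A2 to A4.
2^2 = 4.

4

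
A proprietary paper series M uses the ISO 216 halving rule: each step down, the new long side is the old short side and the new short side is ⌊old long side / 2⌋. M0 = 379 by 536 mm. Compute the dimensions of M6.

M1: ⌊536/2⌋ × 379 = 268 × 379 mm
M2: ⌊379/2⌋ × 268 = 189 × 268 mm
M3: ⌊268/2⌋ × 189 = 134 × 189 mm
M4: ⌊189/2⌋ × 134 = 94 × 134 mm
M5: ⌊134/2⌋ × 94 = 67 × 94 mm
M6: ⌊94/2⌋ × 67 = 47 × 67 mm

47 × 67 mm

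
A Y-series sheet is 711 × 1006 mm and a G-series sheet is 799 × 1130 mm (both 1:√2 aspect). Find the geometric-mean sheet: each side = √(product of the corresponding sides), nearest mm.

754 × 1066 mm

Short side: √(711 · 799) = √568089 ≈ 753.7 → 754 mm
Long side: √(1006 · 1130) = √1136780 ≈ 1066.2 → 1066 mm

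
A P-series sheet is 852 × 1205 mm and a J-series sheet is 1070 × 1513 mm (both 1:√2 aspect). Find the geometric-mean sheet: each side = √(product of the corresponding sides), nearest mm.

Short side: √(852 · 1070) = √911640 ≈ 954.8 → 955 mm
Long side: √(1205 · 1513) = √1823165 ≈ 1350.2 → 1350 mm

955 × 1350 mm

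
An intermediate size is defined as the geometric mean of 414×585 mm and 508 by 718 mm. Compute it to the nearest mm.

Short side: √(414 · 508) = √210312 ≈ 458.6 → 459 mm
Long side: √(585 · 718) = √420030 ≈ 648.1 → 648 mm

459 × 648 mm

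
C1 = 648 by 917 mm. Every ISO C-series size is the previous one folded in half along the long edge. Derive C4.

229 × 324 mm

C2: ⌊917/2⌋ × 648 = 458 × 648 mm
C3: ⌊648/2⌋ × 458 = 324 × 458 mm
C4: ⌊458/2⌋ × 324 = 229 × 324 mm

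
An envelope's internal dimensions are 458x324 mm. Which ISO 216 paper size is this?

Aspect ratio 458/324 ≈ 1.414 — close to the ISO √2 ≈ 1.414.
In the C-series (envelope sizes, between A and B): C3 = 324 × 458 mm.

C3 (324 × 458 mm)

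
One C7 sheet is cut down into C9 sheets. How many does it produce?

Each ISO step halves the sheet: 1 × C7 → 2 × C8 → 4 × C9
From C7 to C9 is 2 halving steps: 2^2 = 4.

4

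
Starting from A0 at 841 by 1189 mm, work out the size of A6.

A1: ⌊1189/2⌋ × 841 = 594 × 841 mm
A2: ⌊841/2⌋ × 594 = 420 × 594 mm
A3: ⌊594/2⌋ × 420 = 297 × 420 mm
A4: ⌊420/2⌋ × 297 = 210 × 297 mm
A5: ⌊297/2⌋ × 210 = 148 × 210 mm
A6: ⌊210/2⌋ × 148 = 105 × 148 mm

105 × 148 mm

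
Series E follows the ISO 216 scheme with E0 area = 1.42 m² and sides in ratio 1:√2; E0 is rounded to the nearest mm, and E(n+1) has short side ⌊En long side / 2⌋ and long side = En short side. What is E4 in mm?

250 × 354 mm

Let E0's short side be w mm. w · w√2 = 1.42 m² = 1,420,000 mm², so w ≈ 1002.0 mm and w√2 ≈ 1417.1 mm → E0 = 1002 × 1417 mm.
E1: ⌊1417/2⌋ × 1002 = 708 × 1002 mm
E2: ⌊1002/2⌋ × 708 = 501 × 708 mm
E3: ⌊708/2⌋ × 501 = 354 × 501 mm
E4: ⌊501/2⌋ × 354 = 250 × 354 mm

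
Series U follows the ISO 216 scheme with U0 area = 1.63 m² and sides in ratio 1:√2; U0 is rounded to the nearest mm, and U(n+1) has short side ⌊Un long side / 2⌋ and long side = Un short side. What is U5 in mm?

Let U0's short side be w mm. w · w√2 = 1.63 m² = 1,630,000 mm², so w ≈ 1073.6 mm and w√2 ≈ 1518.3 mm → U0 = 1074 × 1518 mm.
U1: ⌊1518/2⌋ × 1074 = 759 × 1074 mm
U2: ⌊1074/2⌋ × 759 = 537 × 759 mm
U3: ⌊759/2⌋ × 537 = 379 × 537 mm
U4: ⌊537/2⌋ × 379 = 268 × 379 mm
U5: ⌊379/2⌋ × 268 = 189 × 268 mm

189 × 268 mm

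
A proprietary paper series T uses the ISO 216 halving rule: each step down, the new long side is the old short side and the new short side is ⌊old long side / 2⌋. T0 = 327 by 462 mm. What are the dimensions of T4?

81 × 115 mm

T1: ⌊462/2⌋ × 327 = 231 × 327 mm
T2: ⌊327/2⌋ × 231 = 163 × 231 mm
T3: ⌊231/2⌋ × 163 = 115 × 163 mm
T4: ⌊163/2⌋ × 115 = 81 × 115 mm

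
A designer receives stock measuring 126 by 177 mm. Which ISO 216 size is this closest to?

Aspect ratio 177/126 ≈ 1.405 — close to the ISO √2 ≈ 1.414.
In the B-series (B0 = 1000 × 1414 mm): B6 = 125 × 176 mm.
Off by 2 mm total — nearest standard size.

B6 (125 × 176 mm)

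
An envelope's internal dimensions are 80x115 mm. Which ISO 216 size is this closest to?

C7 (81 × 114 mm)

Aspect ratio 115/80 ≈ 1.438 (ISO target is √2 ≈ 1.414).
In the C-series (envelope sizes, between A and B): C7 = 81 × 114 mm.
Off by 2 mm total — nearest standard size.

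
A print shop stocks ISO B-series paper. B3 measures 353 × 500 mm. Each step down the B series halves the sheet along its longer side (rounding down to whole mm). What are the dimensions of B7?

B4: ⌊500/2⌋ × 353 = 250 × 353 mm
B5: ⌊353/2⌋ × 250 = 176 × 250 mm
B6: ⌊250/2⌋ × 176 = 125 × 176 mm
B7: ⌊176/2⌋ × 125 = 88 × 125 mm

88 × 125 mm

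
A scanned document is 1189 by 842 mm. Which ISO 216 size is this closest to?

A0 (841 × 1189 mm)

Aspect ratio 1189/842 ≈ 1.412 — close to the ISO √2 ≈ 1.414.
In the A-series (A0 area = 1 m²): A0 = 841 × 1189 mm.
Off by 1 mm total — nearest standard size.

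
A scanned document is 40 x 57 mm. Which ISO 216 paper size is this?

C9 (40 × 57 mm)

Aspect ratio 57/40 ≈ 1.425 — close to the ISO √2 ≈ 1.414.
In the C-series (envelope sizes, between A and B): C9 = 40 × 57 mm.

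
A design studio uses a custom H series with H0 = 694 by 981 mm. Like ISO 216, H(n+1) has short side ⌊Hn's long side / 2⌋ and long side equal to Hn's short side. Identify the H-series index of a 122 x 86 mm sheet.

H0: 694 × 981 mm
H1: 490 × 694 mm
H2: 347 × 490 mm
H3: 245 × 347 mm
H4: 173 × 245 mm
H5: 122 × 173 mm
H6: 86 × 122 mm
H7: 61 × 86 mm
→ matches H6.

H6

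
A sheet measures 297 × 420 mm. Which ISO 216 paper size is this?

Aspect ratio 420/297 ≈ 1.414 — close to the ISO √2 ≈ 1.414.
In the A-series (A0 area = 1 m²): A3 = 297 × 420 mm.

A3 (297 × 420 mm)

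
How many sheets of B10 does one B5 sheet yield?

32

Each ISO step halves the sheet: 1 × B5 → 2 × B6 → 4 × B7 → 8 × B8 → …
From B5 to B10 is 5 halving steps: 2^5 = 32.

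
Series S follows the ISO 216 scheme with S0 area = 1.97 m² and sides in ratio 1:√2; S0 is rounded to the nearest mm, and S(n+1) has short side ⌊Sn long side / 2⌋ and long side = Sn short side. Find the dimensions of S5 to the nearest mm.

Let S0's short side be w mm. w · w√2 = 1.97 m² = 1,970,000 mm², so w ≈ 1180.3 mm and w√2 ≈ 1669.1 mm → S0 = 1180 × 1669 mm.
S1: ⌊1669/2⌋ × 1180 = 834 × 1180 mm
S2: ⌊1180/2⌋ × 834 = 590 × 834 mm
S3: ⌊834/2⌋ × 590 = 417 × 590 mm
S4: ⌊590/2⌋ × 417 = 295 × 417 mm
S5: ⌊417/2⌋ × 295 = 208 × 295 mm

208 × 295 mm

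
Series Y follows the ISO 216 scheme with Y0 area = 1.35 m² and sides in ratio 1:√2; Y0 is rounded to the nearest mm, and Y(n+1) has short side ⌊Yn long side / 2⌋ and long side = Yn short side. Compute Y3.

Let Y0's short side be w mm. w · w√2 = 1.35 m² = 1,350,000 mm², so w ≈ 977.0 mm and w√2 ≈ 1381.7 mm → Y0 = 977 × 1382 mm.
Y1: ⌊1382/2⌋ × 977 = 691 × 977 mm
Y2: ⌊977/2⌋ × 691 = 488 × 691 mm
Y3: ⌊691/2⌋ × 488 = 345 × 488 mm

345 × 488 mm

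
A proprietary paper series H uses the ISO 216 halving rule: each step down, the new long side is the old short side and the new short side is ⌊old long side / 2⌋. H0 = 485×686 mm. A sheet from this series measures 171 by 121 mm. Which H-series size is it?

H0: 485 × 686 mm
H1: 343 × 485 mm
H2: 242 × 343 mm
H3: 171 × 242 mm
H4: 121 × 171 mm
H5: 85 × 121 mm
→ matches H4.

H4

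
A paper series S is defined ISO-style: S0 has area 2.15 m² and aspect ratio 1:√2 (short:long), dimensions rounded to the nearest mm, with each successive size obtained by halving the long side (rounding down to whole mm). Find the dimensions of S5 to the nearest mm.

Let S0's short side be w mm. w · w√2 = 2.15 m² = 2,150,000 mm², so w ≈ 1233.0 mm and w√2 ≈ 1743.7 mm → S0 = 1233 × 1744 mm.
S1: ⌊1744/2⌋ × 1233 = 872 × 1233 mm
S2: ⌊1233/2⌋ × 872 = 616 × 872 mm
S3: ⌊872/2⌋ × 616 = 436 × 616 mm
S4: ⌊616/2⌋ × 436 = 308 × 436 mm
S5: ⌊436/2⌋ × 308 = 218 × 308 mm

218 × 308 mm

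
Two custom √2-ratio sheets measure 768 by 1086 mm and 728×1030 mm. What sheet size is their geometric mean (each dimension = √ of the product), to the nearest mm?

748 × 1058 mm

Short side: √(768 · 728) = √559104 ≈ 747.7 → 748 mm
Long side: √(1086 · 1030) = √1118580 ≈ 1057.6 → 1058 mm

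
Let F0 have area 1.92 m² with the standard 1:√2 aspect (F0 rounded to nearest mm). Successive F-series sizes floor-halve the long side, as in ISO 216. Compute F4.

Let F0's short side be w mm. w · w√2 = 1.92 m² = 1,920,000 mm², so w ≈ 1165.2 mm and w√2 ≈ 1647.8 mm → F0 = 1165 × 1648 mm.
F1: ⌊1648/2⌋ × 1165 = 824 × 1165 mm
F2: ⌊1165/2⌋ × 824 = 582 × 824 mm
F3: ⌊824/2⌋ × 582 = 412 × 582 mm
F4: ⌊582/2⌋ × 412 = 291 × 412 mm

291 × 412 mm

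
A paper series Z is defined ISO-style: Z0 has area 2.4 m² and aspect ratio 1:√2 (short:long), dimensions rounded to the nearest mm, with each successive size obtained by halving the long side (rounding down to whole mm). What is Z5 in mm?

Let Z0's short side be w mm. w · w√2 = 2.4 m² = 2,400,000 mm², so w ≈ 1302.7 mm and w√2 ≈ 1842.3 mm → Z0 = 1303 × 1842 mm.
Z1: ⌊1842/2⌋ × 1303 = 921 × 1303 mm
Z2: ⌊1303/2⌋ × 921 = 651 × 921 mm
Z3: ⌊921/2⌋ × 651 = 460 × 651 mm
Z4: ⌊651/2⌋ × 460 = 325 × 460 mm
Z5: ⌊460/2⌋ × 325 = 230 × 325 mm

230 × 325 mm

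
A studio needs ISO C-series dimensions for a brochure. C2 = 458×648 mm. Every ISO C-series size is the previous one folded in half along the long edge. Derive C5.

C3: ⌊648/2⌋ × 458 = 324 × 458 mm
C4: ⌊458/2⌋ × 324 = 229 × 324 mm
C5: ⌊324/2⌋ × 229 = 162 × 229 mm

162 × 229 mm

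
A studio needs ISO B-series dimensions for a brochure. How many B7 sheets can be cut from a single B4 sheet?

Each ISO step halves the sheet: 1 × B4 → 2 × B5 → 4 × B6 → 8 × B7
From B4 to B7 is 3 halving steps: 2^3 = 8.

8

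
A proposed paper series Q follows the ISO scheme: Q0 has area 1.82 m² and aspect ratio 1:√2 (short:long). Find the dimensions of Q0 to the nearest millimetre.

1134 × 1604 mm

Let the short side be w mm. Then w · w√2 = 1.82 m² = 1,820,000 mm².
w² = 1,820,000/√2, so w ≈ 1134.4 mm; long side = w√2 ≈ 1604.3 mm.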